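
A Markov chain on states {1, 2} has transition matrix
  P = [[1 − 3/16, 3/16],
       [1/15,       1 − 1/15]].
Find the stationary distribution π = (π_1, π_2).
π_1 = 16/61, π_2 = 45/61

Solve πP = π with π_1 + π_2 = 1. From πP = π: π_1 · (1 − 3/16) + π_2 · 1/15 = π_1 ⇒ π_2 · 1/15 = π_1 · 3/16 ⇒ π_2/π_1 = (3/16)/(1/15) = 45/16. Together with π_1 + π_2 = 1:
  π_1 = (1/15)/(3/16 + 1/15) = (1/15)/(61/240) = 16/61,
  π_2 = (3/16)/(3/16 + 1/15) = (3/16)/(61/240) = 45/61.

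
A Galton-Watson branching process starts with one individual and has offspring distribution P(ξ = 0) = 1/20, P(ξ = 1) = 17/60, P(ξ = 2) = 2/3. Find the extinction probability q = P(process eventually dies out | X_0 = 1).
q = 3/40

The pgf is f(s) = 1/20 + 17/60·s + 2/3·s². The extinction probability q is the smallest fixed point of f in [0, 1]. Setting s = f(s):
  2/3·s² + (17/60 − 1)·s + 1/20 = 0
  2/3·s² − (1/20 + 2/3)·s + 1/20 = 0
which factors as (s − 1)·(2/3·s − 1/20) = 0, giving roots s = 1 and s = (1/20)/(2/3) = 3/40.
Mean offspring μ = 17/60 + 2·2/3 = 97/60 > 1 (supercritical), so q < 1. The extinction probability is the smaller root: q = (1/20)/(2/3) = 3/40.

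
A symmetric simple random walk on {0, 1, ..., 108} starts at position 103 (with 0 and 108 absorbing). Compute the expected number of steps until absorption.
E[τ | X_0 = 103] = 515

Let v_k = E[τ | X_0 = k]. Boundary: v_0 = v_108 = 0. Recurrence: v_k = 1 + (v_{k-1} + v_{k+1})/2 for 1 ≤ k ≤ 107. The particular solution to v_k − (v_{k-1} + v_{k+1})/2 = 1 is v_k = −k^2. Adding homogeneous solution A + B k and matching boundaries gives v_k = k (108 − k). Substituting k = 103: v_103 = 103 · 5 = 515.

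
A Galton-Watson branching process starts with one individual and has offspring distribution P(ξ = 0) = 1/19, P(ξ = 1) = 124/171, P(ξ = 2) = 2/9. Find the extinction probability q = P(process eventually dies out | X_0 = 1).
q = 9/38

The pgf is f(s) = 1/19 + 124/171·s + 2/9·s². The extinction probability q is the smallest fixed point of f in [0, 1]. Setting s = f(s):
  2/9·s² + (124/171 − 1)·s + 1/19 = 0
  2/9·s² − (1/19 + 2/9)·s + 1/19 = 0
which factors as (s − 1)·(2/9·s − 1/19) = 0, giving roots s = 1 and s = (1/19)/(2/9) = 9/38.
Mean offspring μ = 124/171 + 2·2/9 = 200/171 > 1 (supercritical), so q < 1. The extinction probability is the smaller root: q = (1/19)/(2/9) = 9/38.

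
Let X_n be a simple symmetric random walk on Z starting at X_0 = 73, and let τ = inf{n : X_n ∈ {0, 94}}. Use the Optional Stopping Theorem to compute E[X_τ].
E[X_τ] = 73

X_n is a martingale and τ is a bounded-mean stopping time (indeed τ is finite a.s. with bounded expectation since the walk is in a bounded region). By the OST, E[X_τ] = E[X_0] = 73. Equivalently: E[X_τ] = 94 · P(hit 94 first) + 0 · P(hit 0 first) = 94 · (73/94) = 73.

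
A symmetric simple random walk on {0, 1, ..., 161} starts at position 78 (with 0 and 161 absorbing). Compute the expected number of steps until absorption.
E[τ | X_0 = 78] = 6474

Let v_k = E[τ | X_0 = k]. Boundary: v_0 = v_161 = 0. Recurrence: v_k = 1 + (v_{k-1} + v_{k+1})/2 for 1 ≤ k ≤ 160. The particular solution to v_k − (v_{k-1} + v_{k+1})/2 = 1 is v_k = −k^2. Adding homogeneous solution A + B k and matching boundaries gives v_k = k (161 − k). Substituting k = 78: v_78 = 78 · 83 = 6474.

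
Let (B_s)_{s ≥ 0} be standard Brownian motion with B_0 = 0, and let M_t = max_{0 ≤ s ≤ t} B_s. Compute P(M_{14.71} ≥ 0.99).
P(M_{14.71} ≥ 0.99) = 2·P(B_{14.71} ≥ 0.99) = 2(1 − Φ(0.99/√14.71)) ≈ 0.7963

By the reflection principle for Brownian motion, P(M_t ≥ a) = 2 · P(B_t ≥ a) for a ≥ 0. Since B_t ~ N(0, t), P(B_t ≥ 0.99) = 1 − Φ(0.99/√t) = 1 − Φ(0.99/√14.71) = 1 − Φ(0.2581). So
  P(M_{14.71} ≥ 0.99) = 2(1 − Φ(0.2581)) ≈ 0.7963.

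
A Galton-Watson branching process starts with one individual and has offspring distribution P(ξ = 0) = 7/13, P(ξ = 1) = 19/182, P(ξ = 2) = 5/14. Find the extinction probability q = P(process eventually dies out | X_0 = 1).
q = 1

Mean offspring μ = 0·7/13 + 1·19/182 + 2·5/14 = 149/182 ≤ 1. For μ ≤ 1 with offspring not concentrated at 1, the Galton-Watson process goes extinct almost surely, so q = 1.
(Algebraic check: The pgf is f(s) = 7/13 + 19/182·s + 5/14·s². The extinction probability q is the smallest fixed point of f in [0, 1]. Setting s = f(s):
  5/14·s² + (19/182 − 1)·s + 7/13 = 0
  5/14·s² − (7/13 + 5/14)·s + 7/13 = 0
which factors as (s − 1)·(5/14·s − 7/13) = 0, giving roots s = 1 and s = (7/13)/(5/14) = 98/65. Since 98/65 ≥ 1, the smallest root in [0, 1] is s = 1.)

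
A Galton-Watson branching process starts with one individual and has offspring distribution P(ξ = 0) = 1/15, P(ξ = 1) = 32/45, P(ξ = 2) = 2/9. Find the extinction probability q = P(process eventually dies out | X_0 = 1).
q = 3/10

The pgf is f(s) = 1/15 + 32/45·s + 2/9·s². The extinction probability q is the smallest fixed point of f in [0, 1]. Setting s = f(s):
  2/9·s² + (32/45 − 1)·s + 1/15 = 0
  2/9·s² − (1/15 + 2/9)·s + 1/15 = 0
which factors as (s − 1)·(2/9·s − 1/15) = 0, giving roots s = 1 and s = (1/15)/(2/9) = 3/10.
Mean offspring μ = 32/45 + 2·2/9 = 52/45 > 1 (supercritical), so q < 1. The extinction probability is the smaller root: q = (1/15)/(2/9) = 3/10.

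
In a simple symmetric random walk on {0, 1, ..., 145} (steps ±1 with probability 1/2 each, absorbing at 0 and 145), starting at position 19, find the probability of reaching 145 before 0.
P(hit 145 before 0) = 19/145

Let u_k = P(hit 145 before 0 | start at k). Then u_0 = 0, u_145 = 1, and u_k = u_{k-1}/2 + u_{k+1}/2 for 1 ≤ k ≤ 144. This harmonic recurrence is solved by u_k = k/145, giving u_19 = 19/145.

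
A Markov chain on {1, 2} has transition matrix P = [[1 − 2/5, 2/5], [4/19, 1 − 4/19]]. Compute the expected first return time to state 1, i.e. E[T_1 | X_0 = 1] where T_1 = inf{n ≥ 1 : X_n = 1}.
E[T_1 | X_0 = 1] = 1/π_1 = 29/10

For an irreducible recurrent Markov chain with stationary distribution π, E[T_i | X_0 = i] = 1/π_i (Kac's formula). Here π_1 = (4/19)/(2/5 + 4/19) = (4/19)/(58/95) = 10/29, so E[T_1 | X_0 = 1] = 1/π_1 = (2/5 + 4/19)/(4/19) = (58/95)/(4/19) = 29/10.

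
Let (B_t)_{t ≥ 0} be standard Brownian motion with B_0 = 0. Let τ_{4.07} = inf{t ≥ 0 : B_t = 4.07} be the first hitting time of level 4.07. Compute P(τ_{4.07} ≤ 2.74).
P(τ_{4.07} ≤ 2.74) = 2(1 − Φ(4.07/√2.74)) = 2(1 − Φ(2.4588)) ≈ 0.0139

By the reflection principle for standard BM, P(τ_b ≤ t) = 2 · P(B_t ≥ b). Since B_t ~ N(0, t), P(B_t ≥ 4.07) = 1 − Φ(4.07/√t) = 1 − Φ(4.07/√2.74) = 1 − Φ(2.4588) ≈ 0.00697. Doubling: P(τ_{4.07} ≤ 2.74) ≈ 2 · 0.00697 = 0.01394 ≈ 0.0139.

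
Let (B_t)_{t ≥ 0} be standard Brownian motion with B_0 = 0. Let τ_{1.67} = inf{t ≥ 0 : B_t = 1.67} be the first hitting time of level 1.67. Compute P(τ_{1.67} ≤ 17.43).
P(τ_{1.67} ≤ 17.43) = 2(1 − Φ(1.67/√17.43)) = 2(1 − Φ(0.4000)) ≈ 0.6892

By the reflection principle for standard BM, P(τ_b ≤ t) = 2 · P(B_t ≥ b). Since B_t ~ N(0, t), P(B_t ≥ 1.67) = 1 − Φ(1.67/√t) = 1 − Φ(1.67/√17.43) = 1 − Φ(0.4000) ≈ 0.34458. Doubling: P(τ_{1.67} ≤ 17.43) ≈ 2 · 0.34458 = 0.68916 ≈ 0.6892.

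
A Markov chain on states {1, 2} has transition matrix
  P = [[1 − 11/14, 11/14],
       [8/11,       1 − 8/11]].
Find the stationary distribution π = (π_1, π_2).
π_1 = 112/233, π_2 = 121/233

Solve πP = π with π_1 + π_2 = 1. From πP = π: π_1 · (1 − 11/14) + π_2 · 8/11 = π_1 ⇒ π_2 · 8/11 = π_1 · 11/14 ⇒ π_2/π_1 = (11/14)/(8/11) = 121/112. Together with π_1 + π_2 = 1:
  π_1 = (8/11)/(11/14 + 8/11) = (8/11)/(233/154) = 112/233,
  π_2 = (11/14)/(11/14 + 8/11) = (11/14)/(233/154) = 121/233.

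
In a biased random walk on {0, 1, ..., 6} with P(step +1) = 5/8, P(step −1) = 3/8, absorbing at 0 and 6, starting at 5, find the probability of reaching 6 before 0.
P(hit 6 before 0) = (1 − (3/5)^5) / (1 − (3/5)^6) = 7205/7448

Let u_k denote P(reach 6 before 0 | start at k). Boundary: u_0 = 0, u_6 = 1. Recurrence: u_k = 5/8·u_{k+1} + 3/8·u_{k-1} for 1 ≤ k ≤ 5. Try u_k = A + B·r^k with r = q/p = (3/8)/(5/8) = 3/5. Substitution satisfies the recurrence; boundary conditions give:
  u_k = (1 − r^k) / (1 − r^N) = (1 − (3/5)^5) / (1 − (3/5)^6) = 7205/7448.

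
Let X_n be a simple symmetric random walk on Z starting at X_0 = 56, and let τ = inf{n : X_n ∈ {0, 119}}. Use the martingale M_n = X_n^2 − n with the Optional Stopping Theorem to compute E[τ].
E[τ] = 3528

M_n = X_n^2 − n is a martingale (since E[X_{n+1}^2 | F_n] = X_n^2 + 1). By OST (τ has finite mean in a bounded region), E[M_τ] = E[M_0] = X_0^2 − 0 = 56^2 = 3136. Also E[M_τ] = E[X_τ^2] − E[τ]. The walk exits at 0 or 119, with P(hit 119 first) = 56/119, so E[X_τ^2] = 119^2 · 56/119 + 0 = 6664. Thus E[τ] = E[X_τ^2] − E[M_τ] = 6664 − 3136 = 3528 = 56(119 − 56) = 3528.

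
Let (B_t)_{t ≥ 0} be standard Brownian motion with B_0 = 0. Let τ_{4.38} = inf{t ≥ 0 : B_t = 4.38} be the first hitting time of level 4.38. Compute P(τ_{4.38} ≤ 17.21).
P(τ_{4.38} ≤ 17.21) = 2(1 − Φ(4.38/√17.21)) = 2(1 − Φ(1.0558)) ≈ 0.2911

By the reflection principle for standard BM, P(τ_b ≤ t) = 2 · P(B_t ≥ b). Since B_t ~ N(0, t), P(B_t ≥ 4.38) = 1 − Φ(4.38/√t) = 1 − Φ(4.38/√17.21) = 1 − Φ(1.0558) ≈ 0.14553. Doubling: P(τ_{4.38} ≤ 17.21) ≈ 2 · 0.14553 = 0.29106 ≈ 0.2911.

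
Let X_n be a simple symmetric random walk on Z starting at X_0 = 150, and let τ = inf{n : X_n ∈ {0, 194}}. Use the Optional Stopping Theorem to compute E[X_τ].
E[X_τ] = 150

X_n is a martingale and τ is a bounded-mean stopping time (indeed τ is finite a.s. with bounded expectation since the walk is in a bounded region). By the OST, E[X_τ] = E[X_0] = 150. Equivalently: E[X_τ] = 194 · P(hit 194 first) + 0 · P(hit 0 first) = 194 · (150/194) = 150.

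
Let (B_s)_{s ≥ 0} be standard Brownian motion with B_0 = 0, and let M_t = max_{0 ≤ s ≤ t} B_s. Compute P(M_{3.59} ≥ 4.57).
P(M_{3.59} ≥ 4.57) = 2·P(B_{3.59} ≥ 4.57) = 2(1 − Φ(4.57/√3.59)) ≈ 0.0159

By the reflection principle for Brownian motion, P(M_t ≥ a) = 2 · P(B_t ≥ a) for a ≥ 0. Since B_t ~ N(0, t), P(B_t ≥ 4.57) = 1 − Φ(4.57/√t) = 1 − Φ(4.57/√3.59) = 1 − Φ(2.4120). So
  P(M_{3.59} ≥ 4.57) = 2(1 − Φ(2.4120)) ≈ 0.0159.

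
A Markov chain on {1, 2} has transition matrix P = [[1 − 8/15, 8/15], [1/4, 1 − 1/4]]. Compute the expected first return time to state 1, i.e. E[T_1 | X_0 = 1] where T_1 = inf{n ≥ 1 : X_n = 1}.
E[T_1 | X_0 = 1] = 1/π_1 = 47/15

For an irreducible recurrent Markov chain with stationary distribution π, E[T_i | X_0 = i] = 1/π_i (Kac's formula). Here π_1 = (1/4)/(8/15 + 1/4) = (1/4)/(47/60) = 15/47, so E[T_1 | X_0 = 1] = 1/π_1 = (8/15 + 1/4)/(1/4) = (47/60)/(1/4) = 47/15.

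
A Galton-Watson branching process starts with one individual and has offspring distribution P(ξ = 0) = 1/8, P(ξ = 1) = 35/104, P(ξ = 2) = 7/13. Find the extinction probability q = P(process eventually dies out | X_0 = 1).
q = 13/56

The pgf is f(s) = 1/8 + 35/104·s + 7/13·s². The extinction probability q is the smallest fixed point of f in [0, 1]. Setting s = f(s):
  7/13·s² + (35/104 − 1)·s + 1/8 = 0
  7/13·s² − (1/8 + 7/13)·s + 1/8 = 0
which factors as (s − 1)·(7/13·s − 1/8) = 0, giving roots s = 1 and s = (1/8)/(7/13) = 13/56.
Mean offspring μ = 35/104 + 2·7/13 = 147/104 > 1 (supercritical), so q < 1. The extinction probability is the smaller root: q = (1/8)/(7/13) = 13/56.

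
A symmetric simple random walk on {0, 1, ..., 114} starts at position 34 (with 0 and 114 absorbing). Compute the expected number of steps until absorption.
E[τ | X_0 = 34] = 2720

Let v_k = E[τ | X_0 = k]. Boundary: v_0 = v_114 = 0. Recurrence: v_k = 1 + (v_{k-1} + v_{k+1})/2 for 1 ≤ k ≤ 113. The particular solution to v_k − (v_{k-1} + v_{k+1})/2 = 1 is v_k = −k^2. Adding homogeneous solution A + B k and matching boundaries gives v_k = k (114 − k). Substituting k = 34: v_34 = 34 · 80 = 2720.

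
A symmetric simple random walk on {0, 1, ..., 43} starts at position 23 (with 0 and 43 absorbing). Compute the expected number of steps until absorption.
E[τ | X_0 = 23] = 460

Let v_k = E[τ | X_0 = k]. Boundary: v_0 = v_43 = 0. Recurrence: v_k = 1 + (v_{k-1} + v_{k+1})/2 for 1 ≤ k ≤ 42. The particular solution to v_k − (v_{k-1} + v_{k+1})/2 = 1 is v_k = −k^2. Adding homogeneous solution A + B k and matching boundaries gives v_k = k (43 − k). Substituting k = 23: v_23 = 23 · 20 = 460.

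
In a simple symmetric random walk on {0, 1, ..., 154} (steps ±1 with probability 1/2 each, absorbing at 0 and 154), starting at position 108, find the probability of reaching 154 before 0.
P(hit 154 before 0) = 108/154 = 54/77

Let u_k = P(hit 154 before 0 | start at k). Then u_0 = 0, u_154 = 1, and u_k = u_{k-1}/2 + u_{k+1}/2 for 1 ≤ k ≤ 153. This harmonic recurrence is solved by u_k = k/154, giving u_108 = 108/154 = 54/77.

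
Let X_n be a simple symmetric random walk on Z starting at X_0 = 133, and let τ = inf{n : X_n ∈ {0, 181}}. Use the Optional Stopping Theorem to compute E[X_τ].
E[X_τ] = 133

X_n is a martingale and τ is a bounded-mean stopping time (indeed τ is finite a.s. with bounded expectation since the walk is in a bounded region). By the OST, E[X_τ] = E[X_0] = 133. Equivalently: E[X_τ] = 181 · P(hit 181 first) + 0 · P(hit 0 first) = 181 · (133/181) = 133.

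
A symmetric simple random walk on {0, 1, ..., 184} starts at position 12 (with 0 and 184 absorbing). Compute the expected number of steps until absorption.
E[τ | X_0 = 12] = 2064

Let v_k = E[τ | X_0 = k]. Boundary: v_0 = v_184 = 0. Recurrence: v_k = 1 + (v_{k-1} + v_{k+1})/2 for 1 ≤ k ≤ 183. The particular solution to v_k − (v_{k-1} + v_{k+1})/2 = 1 is v_k = −k^2. Adding homogeneous solution A + B k and matching boundaries gives v_k = k (184 − k). Substituting k = 12: v_12 = 12 · 172 = 2064.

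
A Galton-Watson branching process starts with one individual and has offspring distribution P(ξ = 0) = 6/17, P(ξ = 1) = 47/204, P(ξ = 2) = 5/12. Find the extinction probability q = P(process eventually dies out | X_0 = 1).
q = 72/85

The pgf is f(s) = 6/17 + 47/204·s + 5/12·s². The extinction probability q is the smallest fixed point of f in [0, 1]. Setting s = f(s):
  5/12·s² + (47/204 − 1)·s + 6/17 = 0
  5/12·s² − (6/17 + 5/12)·s + 6/17 = 0
which factors as (s − 1)·(5/12·s − 6/17) = 0, giving roots s = 1 and s = (6/17)/(5/12) = 72/85.
Mean offspring μ = 47/204 + 2·5/12 = 217/204 > 1 (supercritical), so q < 1. The extinction probability is the smaller root: q = (6/17)/(5/12) = 72/85.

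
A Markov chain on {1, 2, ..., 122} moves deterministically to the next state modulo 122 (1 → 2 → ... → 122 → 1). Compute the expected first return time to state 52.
E[T_52 | X_0 = 52] = 122

The chain cycles deterministically, so starting at state 52 it returns in exactly 122 steps. Equivalently, the stationary distribution is uniform π_j = 1/122 for every state j, so by Kac's formula E[T_52] = 1/π_52 = 122.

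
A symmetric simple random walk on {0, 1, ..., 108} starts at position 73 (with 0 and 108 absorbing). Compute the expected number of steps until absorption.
E[τ | X_0 = 73] = 2555

Let v_k = E[τ | X_0 = k]. Boundary: v_0 = v_108 = 0. Recurrence: v_k = 1 + (v_{k-1} + v_{k+1})/2 for 1 ≤ k ≤ 107. The particular solution to v_k − (v_{k-1} + v_{k+1})/2 = 1 is v_k = −k^2. Adding homogeneous solution A + B k and matching boundaries gives v_k = k (108 − k). Substituting k = 73: v_73 = 73 · 35 = 2555.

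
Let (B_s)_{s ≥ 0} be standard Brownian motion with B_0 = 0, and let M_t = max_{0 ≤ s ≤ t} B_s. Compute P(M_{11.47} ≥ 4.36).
P(M_{11.47} ≥ 4.36) = 2·P(B_{11.47} ≥ 4.36) = 2(1 − Φ(4.36/√11.47)) ≈ 0.1980

By the reflection principle for Brownian motion, P(M_t ≥ a) = 2 · P(B_t ≥ a) for a ≥ 0. Since B_t ~ N(0, t), P(B_t ≥ 4.36) = 1 − Φ(4.36/√t) = 1 − Φ(4.36/√11.47) = 1 − Φ(1.2874). So
  P(M_{11.47} ≥ 4.36) = 2(1 − Φ(1.2874)) ≈ 0.1980.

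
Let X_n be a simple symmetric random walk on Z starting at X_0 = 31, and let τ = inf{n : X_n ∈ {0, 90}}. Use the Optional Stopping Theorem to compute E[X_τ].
E[X_τ] = 31

X_n is a martingale and τ is a bounded-mean stopping time (indeed τ is finite a.s. with bounded expectation since the walk is in a bounded region). By the OST, E[X_τ] = E[X_0] = 31. Equivalently: E[X_τ] = 90 · P(hit 90 first) + 0 · P(hit 0 first) = 90 · (31/90) = 31.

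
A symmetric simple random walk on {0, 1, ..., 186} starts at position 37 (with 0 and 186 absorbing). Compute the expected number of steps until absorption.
E[τ | X_0 = 37] = 5513

Let v_k = E[τ | X_0 = k]. Boundary: v_0 = v_186 = 0. Recurrence: v_k = 1 + (v_{k-1} + v_{k+1})/2 for 1 ≤ k ≤ 185. The particular solution to v_k − (v_{k-1} + v_{k+1})/2 = 1 is v_k = −k^2. Adding homogeneous solution A + B k and matching boundaries gives v_k = k (186 − k). Substituting k = 37: v_37 = 37 · 149 = 5513.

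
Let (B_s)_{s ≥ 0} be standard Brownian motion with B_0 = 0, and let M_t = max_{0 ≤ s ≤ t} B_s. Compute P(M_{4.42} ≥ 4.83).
P(M_{4.42} ≥ 4.83) = 2·P(B_{4.42} ≥ 4.83) = 2(1 − Φ(4.83/√4.42)) ≈ 0.0216

By the reflection principle for Brownian motion, P(M_t ≥ a) = 2 · P(B_t ≥ a) for a ≥ 0. Since B_t ~ N(0, t), P(B_t ≥ 4.83) = 1 − Φ(4.83/√t) = 1 − Φ(4.83/√4.42) = 1 − Φ(2.2974). So
  P(M_{4.42} ≥ 4.83) = 2(1 − Φ(2.2974)) ≈ 0.0216.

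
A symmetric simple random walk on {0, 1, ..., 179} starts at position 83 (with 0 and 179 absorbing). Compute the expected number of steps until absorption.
E[τ | X_0 = 83] = 7968

Let v_k = E[τ | X_0 = k]. Boundary: v_0 = v_179 = 0. Recurrence: v_k = 1 + (v_{k-1} + v_{k+1})/2 for 1 ≤ k ≤ 178. The particular solution to v_k − (v_{k-1} + v_{k+1})/2 = 1 is v_k = −k^2. Adding homogeneous solution A + B k and matching boundaries gives v_k = k (179 − k). Substituting k = 83: v_83 = 83 · 96 = 7968.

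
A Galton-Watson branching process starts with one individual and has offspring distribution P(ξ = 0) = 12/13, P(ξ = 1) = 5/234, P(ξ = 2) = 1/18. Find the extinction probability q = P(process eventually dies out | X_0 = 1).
q = 1

Mean offspring μ = 0·12/13 + 1·5/234 + 2·1/18 = 31/234 ≤ 1. For μ ≤ 1 with offspring not concentrated at 1, the Galton-Watson process goes extinct almost surely, so q = 1.
(Algebraic check: The pgf is f(s) = 12/13 + 5/234·s + 1/18·s². The extinction probability q is the smallest fixed point of f in [0, 1]. Setting s = f(s):
  1/18·s² + (5/234 − 1)·s + 12/13 = 0
  1/18·s² − (12/13 + 1/18)·s + 12/13 = 0
which factors as (s − 1)·(1/18·s − 12/13) = 0, giving roots s = 1 and s = (12/13)/(1/18) = 216/13. Since 216/13 ≥ 1, the smallest root in [0, 1] is s = 1.)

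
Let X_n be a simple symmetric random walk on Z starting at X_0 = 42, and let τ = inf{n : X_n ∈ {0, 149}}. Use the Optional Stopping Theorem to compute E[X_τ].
E[X_τ] = 42

X_n is a martingale and τ is a bounded-mean stopping time (indeed τ is finite a.s. with bounded expectation since the walk is in a bounded region). By the OST, E[X_τ] = E[X_0] = 42. Equivalently: E[X_τ] = 149 · P(hit 149 first) + 0 · P(hit 0 first) = 149 · (42/149) = 42.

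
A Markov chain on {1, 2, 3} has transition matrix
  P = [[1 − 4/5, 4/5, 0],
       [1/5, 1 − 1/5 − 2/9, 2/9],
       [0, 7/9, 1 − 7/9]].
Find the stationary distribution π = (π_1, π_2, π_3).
π = (7/43, 28/43, 8/43)

This is a birth-death chain on three states, which satisfies detailed balance: π_1 · P_{12} = π_2 · P_{21} and π_2 · P_{23} = π_3 · P_{32}.
From π_1 · 4/5 = π_2 · 1/5: π_2/π_1 = (4/5)/(1/5) = 4.
From π_2 · 2/9 = π_3 · 7/9: π_3/π_2 = (2/9)/(7/9) = 2/7.
Take π_1 proportional to 1; then unnormalized π = (1, 4, 8/7). Normalize by dividing by the sum 43/7:
  π = (7/43, 28/43, 8/43).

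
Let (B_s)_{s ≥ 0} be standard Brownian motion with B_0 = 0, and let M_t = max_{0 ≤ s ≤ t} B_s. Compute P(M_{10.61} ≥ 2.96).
P(M_{10.61} ≥ 2.96) = 2·P(B_{10.61} ≥ 2.96) = 2(1 − Φ(2.96/√10.61)) ≈ 0.3635

By the reflection principle for Brownian motion, P(M_t ≥ a) = 2 · P(B_t ≥ a) for a ≥ 0. Since B_t ~ N(0, t), P(B_t ≥ 2.96) = 1 − Φ(2.96/√t) = 1 − Φ(2.96/√10.61) = 1 − Φ(0.9087). So
  P(M_{10.61} ≥ 2.96) = 2(1 − Φ(0.9087)) ≈ 0.3635.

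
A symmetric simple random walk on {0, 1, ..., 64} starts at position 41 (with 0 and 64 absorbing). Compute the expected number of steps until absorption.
E[τ | X_0 = 41] = 943

Let v_k = E[τ | X_0 = k]. Boundary: v_0 = v_64 = 0. Recurrence: v_k = 1 + (v_{k-1} + v_{k+1})/2 for 1 ≤ k ≤ 63. The particular solution to v_k − (v_{k-1} + v_{k+1})/2 = 1 is v_k = −k^2. Adding homogeneous solution A + B k and matching boundaries gives v_k = k (64 − k). Substituting k = 41: v_41 = 41 · 23 = 943.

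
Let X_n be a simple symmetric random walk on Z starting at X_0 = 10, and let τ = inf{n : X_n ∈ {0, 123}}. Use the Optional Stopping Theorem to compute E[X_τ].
E[X_τ] = 10

X_n is a martingale and τ is a bounded-mean stopping time (indeed τ is finite a.s. with bounded expectation since the walk is in a bounded region). By the OST, E[X_τ] = E[X_0] = 10. Equivalently: E[X_τ] = 123 · P(hit 123 first) + 0 · P(hit 0 first) = 123 · (10/123) = 10.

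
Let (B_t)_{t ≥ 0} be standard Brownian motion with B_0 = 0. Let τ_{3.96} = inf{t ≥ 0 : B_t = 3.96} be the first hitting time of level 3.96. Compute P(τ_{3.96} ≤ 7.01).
P(τ_{3.96} ≤ 7.01) = 2(1 − Φ(3.96/√7.01)) = 2(1 − Φ(1.4957)) ≈ 0.1347

By the reflection principle for standard BM, P(τ_b ≤ t) = 2 · P(B_t ≥ b). Since B_t ~ N(0, t), P(B_t ≥ 3.96) = 1 − Φ(3.96/√t) = 1 − Φ(3.96/√7.01) = 1 − Φ(1.4957) ≈ 0.06737. Doubling: P(τ_{3.96} ≤ 7.01) ≈ 2 · 0.06737 = 0.13474 ≈ 0.1347.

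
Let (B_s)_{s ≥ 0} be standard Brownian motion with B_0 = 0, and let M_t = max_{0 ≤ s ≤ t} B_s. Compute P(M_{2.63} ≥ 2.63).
P(M_{2.63} ≥ 2.63) = 2·P(B_{2.63} ≥ 2.63) = 2(1 − Φ(2.63/√2.63)) ≈ 0.1049

By the reflection principle for Brownian motion, P(M_t ≥ a) = 2 · P(B_t ≥ a) for a ≥ 0. Since B_t ~ N(0, t), P(B_t ≥ 2.63) = 1 − Φ(2.63/√t) = 1 − Φ(2.63/√2.63) = 1 − Φ(1.6217). So
  P(M_{2.63} ≥ 2.63) = 2(1 − Φ(1.6217)) ≈ 0.1049.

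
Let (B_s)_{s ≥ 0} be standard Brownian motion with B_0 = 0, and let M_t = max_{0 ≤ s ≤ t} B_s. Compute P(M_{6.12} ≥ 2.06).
P(M_{6.12} ≥ 2.06) = 2·P(B_{6.12} ≥ 2.06) = 2(1 − Φ(2.06/√6.12)) ≈ 0.4050

By the reflection principle for Brownian motion, P(M_t ≥ a) = 2 · P(B_t ≥ a) for a ≥ 0. Since B_t ~ N(0, t), P(B_t ≥ 2.06) = 1 − Φ(2.06/√t) = 1 − Φ(2.06/√6.12) = 1 − Φ(0.8327). So
  P(M_{6.12} ≥ 2.06) = 2(1 − Φ(0.8327)) ≈ 0.4050.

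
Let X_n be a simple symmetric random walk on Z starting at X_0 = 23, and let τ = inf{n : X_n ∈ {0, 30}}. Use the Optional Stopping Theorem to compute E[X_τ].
E[X_τ] = 23

X_n is a martingale and τ is a bounded-mean stopping time (indeed τ is finite a.s. with bounded expectation since the walk is in a bounded region). By the OST, E[X_τ] = E[X_0] = 23. Equivalently: E[X_τ] = 30 · P(hit 30 first) + 0 · P(hit 0 first) = 30 · (23/30) = 23.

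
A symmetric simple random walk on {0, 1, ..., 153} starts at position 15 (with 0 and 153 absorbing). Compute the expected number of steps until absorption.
E[τ | X_0 = 15] = 2070

Let v_k = E[τ | X_0 = k]. Boundary: v_0 = v_153 = 0. Recurrence: v_k = 1 + (v_{k-1} + v_{k+1})/2 for 1 ≤ k ≤ 152. The particular solution to v_k − (v_{k-1} + v_{k+1})/2 = 1 is v_k = −k^2. Adding homogeneous solution A + B k and matching boundaries gives v_k = k (153 − k). Substituting k = 15: v_15 = 15 · 138 = 2070.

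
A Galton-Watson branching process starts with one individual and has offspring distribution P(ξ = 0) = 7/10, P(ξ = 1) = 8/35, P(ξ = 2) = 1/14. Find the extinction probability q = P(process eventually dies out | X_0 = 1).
q = 1

Mean offspring μ = 0·7/10 + 1·8/35 + 2·1/14 = 13/35 ≤ 1. For μ ≤ 1 with offspring not concentrated at 1, the Galton-Watson process goes extinct almost surely, so q = 1.
(Algebraic check: The pgf is f(s) = 7/10 + 8/35·s + 1/14·s². The extinction probability q is the smallest fixed point of f in [0, 1]. Setting s = f(s):
  1/14·s² + (8/35 − 1)·s + 7/10 = 0
  1/14·s² − (7/10 + 1/14)·s + 7/10 = 0
which factors as (s − 1)·(1/14·s − 7/10) = 0, giving roots s = 1 and s = (7/10)/(1/14) = 49/5. Since 49/5 ≥ 1, the smallest root in [0, 1] is s = 1.)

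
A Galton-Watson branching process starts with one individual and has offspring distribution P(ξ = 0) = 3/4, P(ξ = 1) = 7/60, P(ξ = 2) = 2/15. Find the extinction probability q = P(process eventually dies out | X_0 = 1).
q = 1

Mean offspring μ = 0·3/4 + 1·7/60 + 2·2/15 = 23/60 ≤ 1. For μ ≤ 1 with offspring not concentrated at 1, the Galton-Watson process goes extinct almost surely, so q = 1.
(Algebraic check: The pgf is f(s) = 3/4 + 7/60·s + 2/15·s². The extinction probability q is the smallest fixed point of f in [0, 1]. Setting s = f(s):
  2/15·s² + (7/60 − 1)·s + 3/4 = 0
  2/15·s² − (3/4 + 2/15)·s + 3/4 = 0
which factors as (s − 1)·(2/15·s − 3/4) = 0, giving roots s = 1 and s = (3/4)/(2/15) = 45/8. Since 45/8 ≥ 1, the smallest root in [0, 1] is s = 1.)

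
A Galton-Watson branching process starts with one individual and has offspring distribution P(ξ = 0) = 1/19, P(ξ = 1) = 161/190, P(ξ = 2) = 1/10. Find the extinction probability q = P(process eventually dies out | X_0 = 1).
q = 10/19

The pgf is f(s) = 1/19 + 161/190·s + 1/10·s². The extinction probability q is the smallest fixed point of f in [0, 1]. Setting s = f(s):
  1/10·s² + (161/190 − 1)·s + 1/19 = 0
  1/10·s² − (1/19 + 1/10)·s + 1/19 = 0
which factors as (s − 1)·(1/10·s − 1/19) = 0, giving roots s = 1 and s = (1/19)/(1/10) = 10/19.
Mean offspring μ = 161/190 + 2·1/10 = 199/190 > 1 (supercritical), so q < 1. The extinction probability is the smaller root: q = (1/19)/(1/10) = 10/19.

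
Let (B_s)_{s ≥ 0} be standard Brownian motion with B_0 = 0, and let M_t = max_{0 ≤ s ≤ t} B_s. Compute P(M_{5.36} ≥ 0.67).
P(M_{5.36} ≥ 0.67) = 2·P(B_{5.36} ≥ 0.67) = 2(1 − Φ(0.67/√5.36)) ≈ 0.7723

By the reflection principle for Brownian motion, P(M_t ≥ a) = 2 · P(B_t ≥ a) for a ≥ 0. Since B_t ~ N(0, t), P(B_t ≥ 0.67) = 1 − Φ(0.67/√t) = 1 − Φ(0.67/√5.36) = 1 − Φ(0.2894). So
  P(M_{5.36} ≥ 0.67) = 2(1 − Φ(0.2894)) ≈ 0.7723.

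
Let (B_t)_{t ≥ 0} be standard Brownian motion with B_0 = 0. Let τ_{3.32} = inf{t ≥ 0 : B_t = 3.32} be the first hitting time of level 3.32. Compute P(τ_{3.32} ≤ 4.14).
P(τ_{3.32} ≤ 4.14) = 2(1 − Φ(3.32/√4.14)) = 2(1 − Φ(1.6317)) ≈ 0.1027

By the reflection principle for standard BM, P(τ_b ≤ t) = 2 · P(B_t ≥ b). Since B_t ~ N(0, t), P(B_t ≥ 3.32) = 1 − Φ(3.32/√t) = 1 − Φ(3.32/√4.14) = 1 − Φ(1.6317) ≈ 0.05137. Doubling: P(τ_{3.32} ≤ 4.14) ≈ 2 · 0.05137 = 0.10274 ≈ 0.1027.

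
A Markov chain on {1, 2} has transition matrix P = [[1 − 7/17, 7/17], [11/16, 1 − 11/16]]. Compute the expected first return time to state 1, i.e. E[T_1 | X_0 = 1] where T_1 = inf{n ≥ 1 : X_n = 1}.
E[T_1 | X_0 = 1] = 1/π_1 = 299/187

For an irreducible recurrent Markov chain with stationary distribution π, E[T_i | X_0 = i] = 1/π_i (Kac's formula). Here π_1 = (11/16)/(7/17 + 11/16) = (11/16)/(299/272) = 187/299, so E[T_1 | X_0 = 1] = 1/π_1 = (7/17 + 11/16)/(11/16) = (299/272)/(11/16) = 299/187.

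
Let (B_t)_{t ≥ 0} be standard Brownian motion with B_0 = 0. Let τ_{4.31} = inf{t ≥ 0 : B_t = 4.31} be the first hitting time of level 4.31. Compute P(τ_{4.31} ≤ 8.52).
P(τ_{4.31} ≤ 8.52) = 2(1 − Φ(4.31/√8.52)) = 2(1 − Φ(1.4766)) ≈ 0.1398

By the reflection principle for standard BM, P(τ_b ≤ t) = 2 · P(B_t ≥ b). Since B_t ~ N(0, t), P(B_t ≥ 4.31) = 1 − Φ(4.31/√t) = 1 − Φ(4.31/√8.52) = 1 − Φ(1.4766) ≈ 0.06989. Doubling: P(τ_{4.31} ≤ 8.52) ≈ 2 · 0.06989 = 0.13978 ≈ 0.1398.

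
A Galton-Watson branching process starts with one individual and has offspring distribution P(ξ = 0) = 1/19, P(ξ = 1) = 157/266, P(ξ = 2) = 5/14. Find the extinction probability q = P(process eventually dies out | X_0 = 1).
q = 14/95

The pgf is f(s) = 1/19 + 157/266·s + 5/14·s². The extinction probability q is the smallest fixed point of f in [0, 1]. Setting s = f(s):
  5/14·s² + (157/266 − 1)·s + 1/19 = 0
  5/14·s² − (1/19 + 5/14)·s + 1/19 = 0
which factors as (s − 1)·(5/14·s − 1/19) = 0, giving roots s = 1 and s = (1/19)/(5/14) = 14/95.
Mean offspring μ = 157/266 + 2·5/14 = 347/266 > 1 (supercritical), so q < 1. The extinction probability is the smaller root: q = (1/19)/(5/14) = 14/95.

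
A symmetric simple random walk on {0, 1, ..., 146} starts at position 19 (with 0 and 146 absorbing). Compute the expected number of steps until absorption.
E[τ | X_0 = 19] = 2413

Let v_k = E[τ | X_0 = k]. Boundary: v_0 = v_146 = 0. Recurrence: v_k = 1 + (v_{k-1} + v_{k+1})/2 for 1 ≤ k ≤ 145. The particular solution to v_k − (v_{k-1} + v_{k+1})/2 = 1 is v_k = −k^2. Adding homogeneous solution A + B k and matching boundaries gives v_k = k (146 − k). Substituting k = 19: v_19 = 19 · 127 = 2413.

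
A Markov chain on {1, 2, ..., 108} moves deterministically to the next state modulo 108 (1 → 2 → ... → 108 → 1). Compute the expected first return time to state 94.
E[T_94 | X_0 = 94] = 108

The chain cycles deterministically, so starting at state 94 it returns in exactly 108 steps. Equivalently, the stationary distribution is uniform π_j = 1/108 for every state j, so by Kac's formula E[T_94] = 1/π_94 = 108.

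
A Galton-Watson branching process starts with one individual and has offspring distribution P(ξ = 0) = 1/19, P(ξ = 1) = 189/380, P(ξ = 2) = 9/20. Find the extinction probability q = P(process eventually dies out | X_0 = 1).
q = 20/171

The pgf is f(s) = 1/19 + 189/380·s + 9/20·s². The extinction probability q is the smallest fixed point of f in [0, 1]. Setting s = f(s):
  9/20·s² + (189/380 − 1)·s + 1/19 = 0
  9/20·s² − (1/19 + 9/20)·s + 1/19 = 0
which factors as (s − 1)·(9/20·s − 1/19) = 0, giving roots s = 1 and s = (1/19)/(9/20) = 20/171.
Mean offspring μ = 189/380 + 2·9/20 = 531/380 > 1 (supercritical), so q < 1. The extinction probability is the smaller root: q = (1/19)/(9/20) = 20/171.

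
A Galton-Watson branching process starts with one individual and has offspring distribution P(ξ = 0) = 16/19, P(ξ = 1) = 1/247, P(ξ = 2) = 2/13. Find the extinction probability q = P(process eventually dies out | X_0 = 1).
q = 1

Mean offspring μ = 0·16/19 + 1·1/247 + 2·2/13 = 77/247 ≤ 1. For μ ≤ 1 with offspring not concentrated at 1, the Galton-Watson process goes extinct almost surely, so q = 1.
(Algebraic check: The pgf is f(s) = 16/19 + 1/247·s + 2/13·s². The extinction probability q is the smallest fixed point of f in [0, 1]. Setting s = f(s):
  2/13·s² + (1/247 − 1)·s + 16/19 = 0
  2/13·s² − (16/19 + 2/13)·s + 16/19 = 0
which factors as (s − 1)·(2/13·s − 16/19) = 0, giving roots s = 1 and s = (16/19)/(2/13) = 104/19. Since 104/19 ≥ 1, the smallest root in [0, 1] is s = 1.)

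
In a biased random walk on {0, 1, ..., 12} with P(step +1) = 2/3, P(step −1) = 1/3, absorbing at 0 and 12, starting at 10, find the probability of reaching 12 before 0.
P(hit 12 before 0) = (1 − (1/2)^10) / (1 − (1/2)^12) = 1364/1365

Let u_k denote P(reach 12 before 0 | start at k). Boundary: u_0 = 0, u_12 = 1. Recurrence: u_k = 2/3·u_{k+1} + 1/3·u_{k-1} for 1 ≤ k ≤ 11. Try u_k = A + B·r^k with r = q/p = (1/3)/(2/3) = 1/2. Substitution satisfies the recurrence; boundary conditions give:
  u_k = (1 − r^k) / (1 − r^N) = (1 − (1/2)^10) / (1 − (1/2)^12) = 1364/1365.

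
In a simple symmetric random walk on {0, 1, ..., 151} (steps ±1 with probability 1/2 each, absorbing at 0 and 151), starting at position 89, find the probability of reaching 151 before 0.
P(hit 151 before 0) = 89/151

Let u_k = P(hit 151 before 0 | start at k). Then u_0 = 0, u_151 = 1, and u_k = u_{k-1}/2 + u_{k+1}/2 for 1 ≤ k ≤ 150. This harmonic recurrence is solved by u_k = k/151, giving u_89 = 89/151.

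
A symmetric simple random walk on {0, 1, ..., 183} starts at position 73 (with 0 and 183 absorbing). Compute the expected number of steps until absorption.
E[τ | X_0 = 73] = 8030

Let v_k = E[τ | X_0 = k]. Boundary: v_0 = v_183 = 0. Recurrence: v_k = 1 + (v_{k-1} + v_{k+1})/2 for 1 ≤ k ≤ 182. The particular solution to v_k − (v_{k-1} + v_{k+1})/2 = 1 is v_k = −k^2. Adding homogeneous solution A + B k and matching boundaries gives v_k = k (183 − k). Substituting k = 73: v_73 = 73 · 110 = 8030.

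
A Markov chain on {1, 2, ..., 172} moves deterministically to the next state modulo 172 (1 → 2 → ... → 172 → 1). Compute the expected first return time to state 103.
E[T_103 | X_0 = 103] = 172

The chain cycles deterministically, so starting at state 103 it returns in exactly 172 steps. Equivalently, the stationary distribution is uniform π_j = 1/172 for every state j, so by Kac's formula E[T_103] = 1/π_103 = 172.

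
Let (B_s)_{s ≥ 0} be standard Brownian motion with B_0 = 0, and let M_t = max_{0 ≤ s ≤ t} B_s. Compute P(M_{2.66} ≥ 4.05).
P(M_{2.66} ≥ 4.05) = 2·P(B_{2.66} ≥ 4.05) = 2(1 − Φ(4.05/√2.66)) ≈ 0.0130

By the reflection principle for Brownian motion, P(M_t ≥ a) = 2 · P(B_t ≥ a) for a ≥ 0. Since B_t ~ N(0, t), P(B_t ≥ 4.05) = 1 − Φ(4.05/√t) = 1 − Φ(4.05/√2.66) = 1 − Φ(2.4832). So
  P(M_{2.66} ≥ 4.05) = 2(1 − Φ(2.4832)) ≈ 0.0130.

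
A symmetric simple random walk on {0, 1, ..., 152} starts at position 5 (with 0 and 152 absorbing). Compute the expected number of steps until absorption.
E[τ | X_0 = 5] = 735

Let v_k = E[τ | X_0 = k]. Boundary: v_0 = v_152 = 0. Recurrence: v_k = 1 + (v_{k-1} + v_{k+1})/2 for 1 ≤ k ≤ 151. The particular solution to v_k − (v_{k-1} + v_{k+1})/2 = 1 is v_k = −k^2. Adding homogeneous solution A + B k and matching boundaries gives v_k = k (152 − k). Substituting k = 5: v_5 = 5 · 147 = 735.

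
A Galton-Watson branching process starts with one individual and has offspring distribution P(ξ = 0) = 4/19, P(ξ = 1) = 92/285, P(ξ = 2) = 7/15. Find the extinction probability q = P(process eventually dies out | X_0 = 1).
q = 60/133

The pgf is f(s) = 4/19 + 92/285·s + 7/15·s². The extinction probability q is the smallest fixed point of f in [0, 1]. Setting s = f(s):
  7/15·s² + (92/285 − 1)·s + 4/19 = 0
  7/15·s² − (4/19 + 7/15)·s + 4/19 = 0
which factors as (s − 1)·(7/15·s − 4/19) = 0, giving roots s = 1 and s = (4/19)/(7/15) = 60/133.
Mean offspring μ = 92/285 + 2·7/15 = 358/285 > 1 (supercritical), so q < 1. The extinction probability is the smaller root: q = (4/19)/(7/15) = 60/133.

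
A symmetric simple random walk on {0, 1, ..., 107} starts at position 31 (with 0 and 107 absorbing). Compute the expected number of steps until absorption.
E[τ | X_0 = 31] = 2356

Let v_k = E[τ | X_0 = k]. Boundary: v_0 = v_107 = 0. Recurrence: v_k = 1 + (v_{k-1} + v_{k+1})/2 for 1 ≤ k ≤ 106. The particular solution to v_k − (v_{k-1} + v_{k+1})/2 = 1 is v_k = −k^2. Adding homogeneous solution A + B k and matching boundaries gives v_k = k (107 − k). Substituting k = 31: v_31 = 31 · 76 = 2356.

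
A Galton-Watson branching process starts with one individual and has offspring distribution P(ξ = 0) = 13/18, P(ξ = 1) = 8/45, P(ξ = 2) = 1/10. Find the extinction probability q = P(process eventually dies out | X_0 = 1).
q = 1

Mean offspring μ = 0·13/18 + 1·8/45 + 2·1/10 = 17/45 ≤ 1. For μ ≤ 1 with offspring not concentrated at 1, the Galton-Watson process goes extinct almost surely, so q = 1.
(Algebraic check: The pgf is f(s) = 13/18 + 8/45·s + 1/10·s². The extinction probability q is the smallest fixed point of f in [0, 1]. Setting s = f(s):
  1/10·s² + (8/45 − 1)·s + 13/18 = 0
  1/10·s² − (13/18 + 1/10)·s + 13/18 = 0
which factors as (s − 1)·(1/10·s − 13/18) = 0, giving roots s = 1 and s = (13/18)/(1/10) = 65/9. Since 65/9 ≥ 1, the smallest root in [0, 1] is s = 1.)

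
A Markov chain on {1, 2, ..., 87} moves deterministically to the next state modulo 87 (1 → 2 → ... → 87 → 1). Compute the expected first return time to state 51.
E[T_51 | X_0 = 51] = 87

The chain cycles deterministically, so starting at state 51 it returns in exactly 87 steps. Equivalently, the stationary distribution is uniform π_j = 1/87 for every state j, so by Kac's formula E[T_51] = 1/π_51 = 87.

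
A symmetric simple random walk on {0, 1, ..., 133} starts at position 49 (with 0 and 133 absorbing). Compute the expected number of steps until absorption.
E[τ | X_0 = 49] = 4116

Let v_k = E[τ | X_0 = k]. Boundary: v_0 = v_133 = 0. Recurrence: v_k = 1 + (v_{k-1} + v_{k+1})/2 for 1 ≤ k ≤ 132. The particular solution to v_k − (v_{k-1} + v_{k+1})/2 = 1 is v_k = −k^2. Adding homogeneous solution A + B k and matching boundaries gives v_k = k (133 − k). Substituting k = 49: v_49 = 49 · 84 = 4116.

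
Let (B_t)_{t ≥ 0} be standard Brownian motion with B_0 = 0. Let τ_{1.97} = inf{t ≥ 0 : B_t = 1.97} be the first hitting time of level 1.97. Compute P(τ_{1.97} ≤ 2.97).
P(τ_{1.97} ≤ 2.97) = 2(1 − Φ(1.97/√2.97)) = 2(1 − Φ(1.1431)) ≈ 0.2530

By the reflection principle for standard BM, P(τ_b ≤ t) = 2 · P(B_t ≥ b). Since B_t ~ N(0, t), P(B_t ≥ 1.97) = 1 − Φ(1.97/√t) = 1 − Φ(1.97/√2.97) = 1 − Φ(1.1431) ≈ 0.12650. Doubling: P(τ_{1.97} ≤ 2.97) ≈ 2 · 0.12650 = 0.25300 ≈ 0.2530.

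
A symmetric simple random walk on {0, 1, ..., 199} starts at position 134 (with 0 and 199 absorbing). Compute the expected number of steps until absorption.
E[τ | X_0 = 134] = 8710

Let v_k = E[τ | X_0 = k]. Boundary: v_0 = v_199 = 0. Recurrence: v_k = 1 + (v_{k-1} + v_{k+1})/2 for 1 ≤ k ≤ 198. The particular solution to v_k − (v_{k-1} + v_{k+1})/2 = 1 is v_k = −k^2. Adding homogeneous solution A + B k and matching boundaries gives v_k = k (199 − k). Substituting k = 134: v_134 = 134 · 65 = 8710.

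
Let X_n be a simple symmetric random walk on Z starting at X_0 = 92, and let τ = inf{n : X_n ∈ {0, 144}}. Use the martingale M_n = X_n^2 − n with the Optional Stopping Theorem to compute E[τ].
E[τ] = 4784

M_n = X_n^2 − n is a martingale (since E[X_{n+1}^2 | F_n] = X_n^2 + 1). By OST (τ has finite mean in a bounded region), E[M_τ] = E[M_0] = X_0^2 − 0 = 92^2 = 8464. Also E[M_τ] = E[X_τ^2] − E[τ]. The walk exits at 0 or 144, with P(hit 144 first) = 92/144, so E[X_τ^2] = 144^2 · 92/144 + 0 = 13248. Thus E[τ] = E[X_τ^2] − E[M_τ] = 13248 − 8464 = 4784 = 92(144 − 92) = 4784.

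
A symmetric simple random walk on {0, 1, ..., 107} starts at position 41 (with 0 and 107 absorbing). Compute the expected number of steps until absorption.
E[τ | X_0 = 41] = 2706

Let v_k = E[τ | X_0 = k]. Boundary: v_0 = v_107 = 0. Recurrence: v_k = 1 + (v_{k-1} + v_{k+1})/2 for 1 ≤ k ≤ 106. The particular solution to v_k − (v_{k-1} + v_{k+1})/2 = 1 is v_k = −k^2. Adding homogeneous solution A + B k and matching boundaries gives v_k = k (107 − k). Substituting k = 41: v_41 = 41 · 66 = 2706.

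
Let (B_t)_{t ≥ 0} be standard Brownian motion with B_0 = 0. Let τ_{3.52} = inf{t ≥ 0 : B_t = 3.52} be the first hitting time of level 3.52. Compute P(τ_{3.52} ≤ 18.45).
P(τ_{3.52} ≤ 18.45) = 2(1 − Φ(3.52/√18.45)) = 2(1 − Φ(0.8195)) ≈ 0.4125

By the reflection principle for standard BM, P(τ_b ≤ t) = 2 · P(B_t ≥ b). Since B_t ~ N(0, t), P(B_t ≥ 3.52) = 1 − Φ(3.52/√t) = 1 − Φ(3.52/√18.45) = 1 − Φ(0.8195) ≈ 0.20625. Doubling: P(τ_{3.52} ≤ 18.45) ≈ 2 · 0.20625 = 0.41250 ≈ 0.4125.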